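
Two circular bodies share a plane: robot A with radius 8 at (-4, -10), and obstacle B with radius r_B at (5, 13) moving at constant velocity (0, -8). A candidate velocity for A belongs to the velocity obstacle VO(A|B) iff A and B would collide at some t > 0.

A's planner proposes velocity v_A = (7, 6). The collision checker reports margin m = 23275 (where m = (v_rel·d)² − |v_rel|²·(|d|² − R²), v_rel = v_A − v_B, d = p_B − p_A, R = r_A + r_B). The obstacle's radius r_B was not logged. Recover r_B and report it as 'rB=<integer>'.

m = 23275
d = (9, 23);  v_rel = (7, 14),  |v_rel|² = 245
v_rel×d = (7)·(23) − (14)·(9) = 35
since m = R²·245 − 35²:  R² = (1225 + 23275) / 245 = 100
R = √100 = 10  ⇒  r_B = 10 − 8 = 2

rB=2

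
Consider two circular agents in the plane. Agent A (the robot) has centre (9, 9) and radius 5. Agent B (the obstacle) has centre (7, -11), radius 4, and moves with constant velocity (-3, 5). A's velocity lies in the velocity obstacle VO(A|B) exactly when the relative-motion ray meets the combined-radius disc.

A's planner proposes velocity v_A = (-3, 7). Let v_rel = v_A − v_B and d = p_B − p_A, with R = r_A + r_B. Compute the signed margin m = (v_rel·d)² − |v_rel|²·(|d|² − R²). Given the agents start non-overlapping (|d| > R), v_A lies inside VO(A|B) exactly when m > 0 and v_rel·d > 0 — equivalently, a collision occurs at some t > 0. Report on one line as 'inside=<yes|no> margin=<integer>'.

d = (-2, -20),  |d|² = 404;  R = 5+4 = 9,  c = 404−9² = 323
v_rel = (0, 2),  |v_rel|² = 4;  v_rel·d = (0)·(-2) + (2)·(-20) = -40
4·t² + 80·t + 323 = 0  ⇒  m = (-40)² − 4·323 = 308
m = 308 > 0,  v_rel·d = -40 < 0  ⇒  outside

inside=no margin=308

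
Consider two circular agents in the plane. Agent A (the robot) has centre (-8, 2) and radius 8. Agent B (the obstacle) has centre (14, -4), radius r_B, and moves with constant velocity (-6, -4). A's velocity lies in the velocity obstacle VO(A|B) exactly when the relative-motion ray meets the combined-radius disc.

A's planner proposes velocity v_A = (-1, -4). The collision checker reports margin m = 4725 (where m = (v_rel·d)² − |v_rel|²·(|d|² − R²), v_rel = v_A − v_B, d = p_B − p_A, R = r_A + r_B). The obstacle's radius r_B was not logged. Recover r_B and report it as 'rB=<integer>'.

m = 4725
d = (22, -6);  v_rel = (5, 0),  |v_rel|² = 25
v_rel×d = (5)·(-6) − (0)·(22) = -30
since m = R²·25 − (-30)²:  R² = (900 + 4725) / 25 = 225
R = √225 = 15  ⇒  r_B = 15 − 8 = 7

rB=7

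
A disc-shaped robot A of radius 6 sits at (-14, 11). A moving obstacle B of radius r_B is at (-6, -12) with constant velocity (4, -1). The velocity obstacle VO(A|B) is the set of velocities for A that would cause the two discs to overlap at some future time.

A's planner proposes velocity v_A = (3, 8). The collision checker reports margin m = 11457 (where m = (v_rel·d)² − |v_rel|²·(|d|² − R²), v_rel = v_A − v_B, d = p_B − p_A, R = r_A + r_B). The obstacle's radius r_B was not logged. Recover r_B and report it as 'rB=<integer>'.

m = 11457
d = (8, -23);  v_rel = (-1, 9),  |v_rel|² = 82
v_rel×d = (-1)·(-23) − (9)·(8) = -49
since m = R²·82 − (-49)²:  R² = (2401 + 11457) / 82 = 169
R = √169 = 13  ⇒  r_B = 13 − 6 = 7

rB=7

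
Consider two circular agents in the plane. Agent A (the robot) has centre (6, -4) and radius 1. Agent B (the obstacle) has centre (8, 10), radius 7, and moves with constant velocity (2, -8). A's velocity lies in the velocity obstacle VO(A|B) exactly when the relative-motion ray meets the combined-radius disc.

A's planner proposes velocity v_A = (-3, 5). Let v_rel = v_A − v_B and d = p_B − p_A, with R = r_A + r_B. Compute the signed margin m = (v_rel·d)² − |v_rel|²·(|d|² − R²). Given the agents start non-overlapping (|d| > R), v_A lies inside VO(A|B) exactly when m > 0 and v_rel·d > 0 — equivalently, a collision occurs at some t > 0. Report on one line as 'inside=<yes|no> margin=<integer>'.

d = (2, 14),  |d|² = 200;  R = 1+7 = 8,  c = 200−8² = 136
v_rel = (-5, 13),  |v_rel|² = 194;  v_rel·d = (-5)·(2) + (13)·(14) = 172
194·t² − 344·t + 136 = 0  ⇒  m = 172² − 194·136 = 3200
m = 3200 > 0,  v_rel·d = 172 > 0  ⇒  inside

inside=yes margin=3200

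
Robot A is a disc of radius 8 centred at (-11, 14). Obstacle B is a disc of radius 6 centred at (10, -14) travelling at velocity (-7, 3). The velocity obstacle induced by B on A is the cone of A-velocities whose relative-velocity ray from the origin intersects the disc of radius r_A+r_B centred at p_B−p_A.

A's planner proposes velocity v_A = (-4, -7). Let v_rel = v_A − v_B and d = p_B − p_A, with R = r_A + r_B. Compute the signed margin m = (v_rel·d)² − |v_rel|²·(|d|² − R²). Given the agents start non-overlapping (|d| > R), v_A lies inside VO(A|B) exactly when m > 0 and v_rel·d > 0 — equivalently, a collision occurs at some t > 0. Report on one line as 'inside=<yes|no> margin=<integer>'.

d = (21, -28),  |d|² = 1225;  R = 8+6 = 14,  c = 1225−14² = 1029
v_rel = (3, -10),  |v_rel|² = 109;  v_rel·d = (3)·(21) + (-10)·(-28) = 343
109·t² − 686·t + 1029 = 0  ⇒  m = 343² − 109·1029 = 5488
m = 5488 > 0,  v_rel·d = 343 > 0  ⇒  inside

inside=yes margin=5488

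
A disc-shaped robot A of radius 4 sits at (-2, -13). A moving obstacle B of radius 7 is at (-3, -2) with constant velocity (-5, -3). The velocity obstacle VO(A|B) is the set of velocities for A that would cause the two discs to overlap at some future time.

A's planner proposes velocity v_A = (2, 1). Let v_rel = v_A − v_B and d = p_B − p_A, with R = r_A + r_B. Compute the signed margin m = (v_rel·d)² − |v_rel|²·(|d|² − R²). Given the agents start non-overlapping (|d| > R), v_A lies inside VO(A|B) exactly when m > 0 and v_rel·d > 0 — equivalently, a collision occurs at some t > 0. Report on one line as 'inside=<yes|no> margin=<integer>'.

d = (-1, 11),  |d|² = 122;  R = 4+7 = 11,  c = 122−11² = 1
v_rel = (7, 4),  |v_rel|² = 65;  v_rel·d = (7)·(-1) + (4)·(11) = 37
65·t² − 74·t + 1 = 0  ⇒  m = 37² − 65·1 = 1304
m = 1304 > 0,  v_rel·d = 37 > 0  ⇒  inside

inside=yes margin=1304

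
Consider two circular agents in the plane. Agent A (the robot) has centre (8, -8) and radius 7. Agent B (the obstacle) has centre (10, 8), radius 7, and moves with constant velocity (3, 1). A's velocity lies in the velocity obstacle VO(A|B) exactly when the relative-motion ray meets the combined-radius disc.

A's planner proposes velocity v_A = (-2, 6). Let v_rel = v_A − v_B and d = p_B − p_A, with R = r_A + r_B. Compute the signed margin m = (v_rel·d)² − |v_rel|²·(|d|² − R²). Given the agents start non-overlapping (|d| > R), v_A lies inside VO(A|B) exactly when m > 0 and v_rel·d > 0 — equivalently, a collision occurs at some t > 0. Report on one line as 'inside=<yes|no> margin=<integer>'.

d = (2, 16),  |d|² = 260;  R = 7+7 = 14,  c = 260−14² = 64
v_rel = (-5, 5),  |v_rel|² = 50;  v_rel·d = (-5)·(2) + (5)·(16) = 70
50·t² − 140·t + 64 = 0  ⇒  m = 70² − 50·64 = 1700
m = 1700 > 0,  v_rel·d = 70 > 0  ⇒  inside

inside=yes margin=1700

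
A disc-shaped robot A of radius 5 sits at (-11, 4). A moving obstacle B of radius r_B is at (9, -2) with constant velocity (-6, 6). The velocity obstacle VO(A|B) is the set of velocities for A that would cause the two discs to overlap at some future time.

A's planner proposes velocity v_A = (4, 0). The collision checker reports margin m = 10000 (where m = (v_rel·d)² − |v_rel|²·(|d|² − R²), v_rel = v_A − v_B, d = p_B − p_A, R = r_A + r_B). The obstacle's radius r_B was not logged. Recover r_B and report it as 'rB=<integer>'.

m = 10000
d = (20, -6);  v_rel = (10, -6),  |v_rel|² = 136
v_rel×d = (10)·(-6) − (-6)·(20) = 60
since m = R²·136 − 60²:  R² = (3600 + 10000) / 136 = 100
R = √100 = 10  ⇒  r_B = 10 − 5 = 5

rB=5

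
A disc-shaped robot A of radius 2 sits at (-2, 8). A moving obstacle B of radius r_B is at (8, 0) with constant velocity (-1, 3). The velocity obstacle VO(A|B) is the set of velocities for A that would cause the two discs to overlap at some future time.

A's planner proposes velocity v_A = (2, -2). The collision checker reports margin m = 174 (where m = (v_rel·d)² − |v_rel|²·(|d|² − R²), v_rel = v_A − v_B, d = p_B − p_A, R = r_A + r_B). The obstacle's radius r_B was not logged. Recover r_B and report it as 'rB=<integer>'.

m = 174
d = (10, -8);  v_rel = (3, -5),  |v_rel|² = 34
v_rel×d = (3)·(-8) − (-5)·(10) = 26
since m = R²·34 − 26²:  R² = (676 + 174) / 34 = 25
R = √25 = 5  ⇒  r_B = 5 − 2 = 3

rB=3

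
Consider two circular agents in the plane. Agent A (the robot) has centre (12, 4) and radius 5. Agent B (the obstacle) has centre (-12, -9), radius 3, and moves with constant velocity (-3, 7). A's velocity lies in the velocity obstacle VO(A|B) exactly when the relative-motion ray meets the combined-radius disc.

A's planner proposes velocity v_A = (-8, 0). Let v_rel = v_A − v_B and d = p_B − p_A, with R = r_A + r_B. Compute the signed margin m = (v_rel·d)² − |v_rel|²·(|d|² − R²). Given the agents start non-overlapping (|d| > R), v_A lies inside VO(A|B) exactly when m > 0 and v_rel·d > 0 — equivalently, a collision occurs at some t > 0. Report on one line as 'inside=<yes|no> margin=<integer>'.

d = (-24, -13),  |d|² = 745;  R = 5+3 = 8,  c = 745−8² = 681
v_rel = (-5, -7),  |v_rel|² = 74;  v_rel·d = (-5)·(-24) + (-7)·(-13) = 211
74·t² − 422·t + 681 = 0  ⇒  m = 211² − 74·681 = -5873
m = -5873 < 0,  v_rel·d = 211 > 0  ⇒  outside

inside=no margin=-5873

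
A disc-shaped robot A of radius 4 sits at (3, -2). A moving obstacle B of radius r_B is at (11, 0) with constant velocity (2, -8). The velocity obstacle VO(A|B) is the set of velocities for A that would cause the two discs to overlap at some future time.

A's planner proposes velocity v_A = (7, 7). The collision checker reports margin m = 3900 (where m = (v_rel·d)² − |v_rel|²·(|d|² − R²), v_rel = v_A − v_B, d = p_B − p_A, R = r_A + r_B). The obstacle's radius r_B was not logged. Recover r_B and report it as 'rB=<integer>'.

m = 3900
d = (8, 2);  v_rel = (5, 15),  |v_rel|² = 250
v_rel×d = (5)·(2) − (15)·(8) = -110
since m = R²·250 − (-110)²:  R² = (12100 + 3900) / 250 = 64
R = √64 = 8  ⇒  r_B = 8 − 4 = 4

rB=4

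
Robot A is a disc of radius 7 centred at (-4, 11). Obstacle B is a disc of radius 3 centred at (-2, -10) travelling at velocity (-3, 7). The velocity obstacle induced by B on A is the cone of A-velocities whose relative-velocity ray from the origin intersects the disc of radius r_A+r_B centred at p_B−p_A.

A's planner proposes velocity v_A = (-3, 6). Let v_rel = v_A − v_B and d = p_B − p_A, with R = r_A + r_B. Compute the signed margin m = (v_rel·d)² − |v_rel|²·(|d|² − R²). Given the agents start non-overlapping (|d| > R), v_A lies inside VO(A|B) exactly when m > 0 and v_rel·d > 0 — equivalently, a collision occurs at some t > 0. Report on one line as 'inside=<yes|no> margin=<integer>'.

d = (2, -21),  |d|² = 445;  R = 7+3 = 10,  c = 445−10² = 345
v_rel = (0, -1),  |v_rel|² = 1;  v_rel·d = (0)·(2) + (-1)·(-21) = 21
1·t² − 42·t + 345 = 0  ⇒  m = 21² − 1·345 = 96
m = 96 > 0,  v_rel·d = 21 > 0  ⇒  inside

inside=yes margin=96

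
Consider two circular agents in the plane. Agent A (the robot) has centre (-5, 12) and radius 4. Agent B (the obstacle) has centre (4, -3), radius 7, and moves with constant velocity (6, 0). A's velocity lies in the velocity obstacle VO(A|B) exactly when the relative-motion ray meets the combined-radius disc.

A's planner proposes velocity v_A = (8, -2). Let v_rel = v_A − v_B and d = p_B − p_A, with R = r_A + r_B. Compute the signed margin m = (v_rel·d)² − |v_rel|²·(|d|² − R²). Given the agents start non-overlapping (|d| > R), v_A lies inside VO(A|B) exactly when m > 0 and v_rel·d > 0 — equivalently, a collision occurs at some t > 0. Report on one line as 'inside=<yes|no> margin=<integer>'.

d = (9, -15),  |d|² = 306;  R = 4+7 = 11,  c = 306−11² = 185
v_rel = (2, -2),  |v_rel|² = 8;  v_rel·d = (2)·(9) + (-2)·(-15) = 48
8·t² − 96·t + 185 = 0  ⇒  m = 48² − 8·185 = 824
m = 824 > 0,  v_rel·d = 48 > 0  ⇒  inside

inside=yes margin=824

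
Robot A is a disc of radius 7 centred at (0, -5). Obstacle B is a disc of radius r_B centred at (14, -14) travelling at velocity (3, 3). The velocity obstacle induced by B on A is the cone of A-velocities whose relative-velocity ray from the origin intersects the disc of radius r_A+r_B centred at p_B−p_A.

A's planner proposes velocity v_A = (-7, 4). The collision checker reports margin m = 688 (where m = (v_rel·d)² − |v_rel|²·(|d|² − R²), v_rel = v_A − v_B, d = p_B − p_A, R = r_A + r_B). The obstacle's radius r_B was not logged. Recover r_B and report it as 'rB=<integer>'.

m = 688
d = (14, -9);  v_rel = (-10, 1),  |v_rel|² = 101
v_rel×d = (-10)·(-9) − (1)·(14) = 76
since m = R²·101 − 76²:  R² = (5776 + 688) / 101 = 64
R = √64 = 8  ⇒  r_B = 8 − 7 = 1

rB=1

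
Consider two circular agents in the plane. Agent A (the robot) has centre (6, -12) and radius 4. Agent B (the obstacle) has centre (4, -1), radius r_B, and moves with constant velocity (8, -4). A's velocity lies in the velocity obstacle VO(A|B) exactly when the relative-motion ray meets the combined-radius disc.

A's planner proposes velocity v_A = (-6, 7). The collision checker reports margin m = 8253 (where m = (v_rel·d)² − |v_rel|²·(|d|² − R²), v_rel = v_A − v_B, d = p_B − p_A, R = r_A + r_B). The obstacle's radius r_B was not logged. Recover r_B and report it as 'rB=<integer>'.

m = 8253
d = (-2, 11);  v_rel = (-14, 11),  |v_rel|² = 317
v_rel×d = (-14)·(11) − (11)·(-2) = -132
since m = R²·317 − (-132)²:  R² = (17424 + 8253) / 317 = 81
R = √81 = 9  ⇒  r_B = 9 − 4 = 5

rB=5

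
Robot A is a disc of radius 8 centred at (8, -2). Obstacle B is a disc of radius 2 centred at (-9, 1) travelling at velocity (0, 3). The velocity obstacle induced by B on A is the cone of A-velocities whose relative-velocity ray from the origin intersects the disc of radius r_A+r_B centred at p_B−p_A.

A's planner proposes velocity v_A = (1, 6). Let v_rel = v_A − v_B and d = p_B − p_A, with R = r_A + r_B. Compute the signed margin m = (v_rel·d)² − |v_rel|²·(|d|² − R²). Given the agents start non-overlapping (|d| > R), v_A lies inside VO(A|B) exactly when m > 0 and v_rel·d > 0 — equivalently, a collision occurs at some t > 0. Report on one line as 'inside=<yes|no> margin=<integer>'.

d = (-17, 3),  |d|² = 298;  R = 8+2 = 10,  c = 298−10² = 198
v_rel = (1, 3),  |v_rel|² = 10;  v_rel·d = (1)·(-17) + (3)·(3) = -8
10·t² + 16·t + 198 = 0  ⇒  m = (-8)² − 10·198 = -1916
m = -1916 < 0,  v_rel·d = -8 < 0  ⇒  outside

inside=no margin=-1916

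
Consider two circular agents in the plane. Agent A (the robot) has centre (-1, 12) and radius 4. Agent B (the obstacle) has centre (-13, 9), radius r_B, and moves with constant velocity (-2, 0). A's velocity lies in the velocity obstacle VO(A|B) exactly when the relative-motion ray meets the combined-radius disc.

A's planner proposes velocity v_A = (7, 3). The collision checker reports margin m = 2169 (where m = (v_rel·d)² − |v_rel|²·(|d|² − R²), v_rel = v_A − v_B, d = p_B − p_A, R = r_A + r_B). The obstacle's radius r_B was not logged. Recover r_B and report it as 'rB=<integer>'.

m = 2169
d = (-12, -3);  v_rel = (9, 3),  |v_rel|² = 90
v_rel×d = (9)·(-3) − (3)·(-12) = 9
since m = R²·90 − 9²:  R² = (81 + 2169) / 90 = 25
R = √25 = 5  ⇒  r_B = 5 − 4 = 1

rB=1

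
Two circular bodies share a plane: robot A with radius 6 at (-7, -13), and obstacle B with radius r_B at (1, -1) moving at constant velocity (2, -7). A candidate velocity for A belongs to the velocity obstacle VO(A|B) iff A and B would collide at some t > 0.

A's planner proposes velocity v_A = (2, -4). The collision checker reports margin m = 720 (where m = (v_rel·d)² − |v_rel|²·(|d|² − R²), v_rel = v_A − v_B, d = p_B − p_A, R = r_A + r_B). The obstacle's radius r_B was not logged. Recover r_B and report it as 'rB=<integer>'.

m = 720
d = (8, 12);  v_rel = (0, 3),  |v_rel|² = 9
v_rel×d = (0)·(12) − (3)·(8) = -24
since m = R²·9 − (-24)²:  R² = (576 + 720) / 9 = 144
R = √144 = 12  ⇒  r_B = 12 − 6 = 6

rB=6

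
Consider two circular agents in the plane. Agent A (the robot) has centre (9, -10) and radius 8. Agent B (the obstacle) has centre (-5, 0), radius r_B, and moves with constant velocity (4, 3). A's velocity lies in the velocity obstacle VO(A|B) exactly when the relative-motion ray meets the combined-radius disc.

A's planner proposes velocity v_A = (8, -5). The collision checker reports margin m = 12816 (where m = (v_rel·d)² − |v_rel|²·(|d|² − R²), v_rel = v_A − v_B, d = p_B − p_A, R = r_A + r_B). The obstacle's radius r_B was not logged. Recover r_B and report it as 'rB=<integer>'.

m = 12816
d = (-14, 10);  v_rel = (4, -8),  |v_rel|² = 80
v_rel×d = (4)·(10) − (-8)·(-14) = -72
since m = R²·80 − (-72)²:  R² = (5184 + 12816) / 80 = 225
R = √225 = 15  ⇒  r_B = 15 − 8 = 7

rB=7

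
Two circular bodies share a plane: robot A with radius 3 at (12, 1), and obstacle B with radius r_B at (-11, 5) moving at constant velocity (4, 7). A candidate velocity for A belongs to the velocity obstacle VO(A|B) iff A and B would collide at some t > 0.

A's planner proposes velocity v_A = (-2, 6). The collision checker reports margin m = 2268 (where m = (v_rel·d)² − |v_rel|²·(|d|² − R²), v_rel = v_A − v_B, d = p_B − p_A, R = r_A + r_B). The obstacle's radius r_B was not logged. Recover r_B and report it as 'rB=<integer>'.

m = 2268
d = (-23, 4);  v_rel = (-6, -1),  |v_rel|² = 37
v_rel×d = (-6)·(4) − (-1)·(-23) = -47
since m = R²·37 − (-47)²:  R² = (2209 + 2268) / 37 = 121
R = √121 = 11  ⇒  r_B = 11 − 3 = 8

rB=8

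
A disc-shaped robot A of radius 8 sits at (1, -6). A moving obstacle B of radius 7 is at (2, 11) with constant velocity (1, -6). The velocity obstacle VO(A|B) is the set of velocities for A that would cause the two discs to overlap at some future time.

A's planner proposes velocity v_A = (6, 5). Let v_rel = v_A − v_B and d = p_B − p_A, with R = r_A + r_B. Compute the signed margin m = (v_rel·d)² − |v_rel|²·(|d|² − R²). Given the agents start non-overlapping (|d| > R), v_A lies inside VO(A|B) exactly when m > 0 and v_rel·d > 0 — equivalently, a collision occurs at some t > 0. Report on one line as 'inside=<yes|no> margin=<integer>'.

d = (1, 17),  |d|² = 290;  R = 8+7 = 15,  c = 290−15² = 65
v_rel = (5, 11),  |v_rel|² = 146;  v_rel·d = (5)·(1) + (11)·(17) = 192
146·t² − 384·t + 65 = 0  ⇒  m = 192² − 146·65 = 27374
m = 27374 > 0,  v_rel·d = 192 > 0  ⇒  inside

inside=yes margin=27374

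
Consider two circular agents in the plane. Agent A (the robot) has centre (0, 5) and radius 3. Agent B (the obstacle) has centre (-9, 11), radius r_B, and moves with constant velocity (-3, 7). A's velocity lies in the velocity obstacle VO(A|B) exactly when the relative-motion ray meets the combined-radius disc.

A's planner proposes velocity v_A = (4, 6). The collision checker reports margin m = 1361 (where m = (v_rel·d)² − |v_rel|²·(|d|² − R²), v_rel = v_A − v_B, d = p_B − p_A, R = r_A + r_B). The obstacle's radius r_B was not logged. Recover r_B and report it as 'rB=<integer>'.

m = 1361
d = (-9, 6);  v_rel = (7, -1),  |v_rel|² = 50
v_rel×d = (7)·(6) − (-1)·(-9) = 33
since m = R²·50 − 33²:  R² = (1089 + 1361) / 50 = 49
R = √49 = 7  ⇒  r_B = 7 − 3 = 4

rB=4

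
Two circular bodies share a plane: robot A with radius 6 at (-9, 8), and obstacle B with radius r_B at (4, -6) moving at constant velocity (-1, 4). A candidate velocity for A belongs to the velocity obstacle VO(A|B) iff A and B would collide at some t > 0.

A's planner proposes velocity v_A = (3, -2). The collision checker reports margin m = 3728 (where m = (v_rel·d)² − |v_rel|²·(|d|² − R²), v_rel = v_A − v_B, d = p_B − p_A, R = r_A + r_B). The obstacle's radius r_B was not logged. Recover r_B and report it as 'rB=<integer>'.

m = 3728
d = (13, -14);  v_rel = (4, -6),  |v_rel|² = 52
v_rel×d = (4)·(-14) − (-6)·(13) = 22
since m = R²·52 − 22²:  R² = (484 + 3728) / 52 = 81
R = √81 = 9  ⇒  r_B = 9 − 6 = 3

rB=3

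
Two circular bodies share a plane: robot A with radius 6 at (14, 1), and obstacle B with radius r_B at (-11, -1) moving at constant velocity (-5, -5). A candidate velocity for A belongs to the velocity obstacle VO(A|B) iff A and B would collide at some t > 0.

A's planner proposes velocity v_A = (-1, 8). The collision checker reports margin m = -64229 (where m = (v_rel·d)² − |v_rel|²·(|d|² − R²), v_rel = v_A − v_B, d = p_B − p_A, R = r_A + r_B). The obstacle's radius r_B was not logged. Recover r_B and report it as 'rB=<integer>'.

m = -64229
d = (-25, -2);  v_rel = (4, 13),  |v_rel|² = 185
v_rel×d = (4)·(-2) − (13)·(-25) = 317
since m = R²·185 − 317²:  R² = (100489 + -64229) / 185 = 196
R = √196 = 14  ⇒  r_B = 14 − 6 = 8

rB=8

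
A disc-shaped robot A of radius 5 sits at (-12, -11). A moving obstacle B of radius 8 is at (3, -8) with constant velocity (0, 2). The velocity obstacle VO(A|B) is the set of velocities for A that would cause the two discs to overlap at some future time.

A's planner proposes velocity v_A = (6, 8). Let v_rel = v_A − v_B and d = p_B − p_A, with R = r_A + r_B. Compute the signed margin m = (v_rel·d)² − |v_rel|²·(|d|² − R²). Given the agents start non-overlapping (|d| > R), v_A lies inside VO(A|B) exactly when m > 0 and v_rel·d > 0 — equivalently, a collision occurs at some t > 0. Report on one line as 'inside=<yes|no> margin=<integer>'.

d = (15, 3),  |d|² = 234;  R = 5+8 = 13,  c = 234−13² = 65
v_rel = (6, 6),  |v_rel|² = 72;  v_rel·d = (6)·(15) + (6)·(3) = 108
72·t² − 216·t + 65 = 0  ⇒  m = 108² − 72·65 = 6984
m = 6984 > 0,  v_rel·d = 108 > 0  ⇒  inside

inside=yes margin=6984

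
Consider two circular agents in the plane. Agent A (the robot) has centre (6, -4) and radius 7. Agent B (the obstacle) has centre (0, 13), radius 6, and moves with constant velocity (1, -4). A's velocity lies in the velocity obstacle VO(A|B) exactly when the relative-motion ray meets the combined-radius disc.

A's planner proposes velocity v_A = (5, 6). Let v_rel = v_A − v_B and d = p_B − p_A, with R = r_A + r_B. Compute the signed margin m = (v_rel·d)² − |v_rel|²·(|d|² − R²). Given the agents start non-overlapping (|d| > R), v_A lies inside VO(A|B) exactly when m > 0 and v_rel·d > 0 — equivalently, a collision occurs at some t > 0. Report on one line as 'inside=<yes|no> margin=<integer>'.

d = (-6, 17),  |d|² = 325;  R = 7+6 = 13,  c = 325−13² = 156
v_rel = (4, 10),  |v_rel|² = 116;  v_rel·d = (4)·(-6) + (10)·(17) = 146
116·t² − 292·t + 156 = 0  ⇒  m = 146² − 116·156 = 3220
m = 3220 > 0,  v_rel·d = 146 > 0  ⇒  inside

inside=yes margin=3220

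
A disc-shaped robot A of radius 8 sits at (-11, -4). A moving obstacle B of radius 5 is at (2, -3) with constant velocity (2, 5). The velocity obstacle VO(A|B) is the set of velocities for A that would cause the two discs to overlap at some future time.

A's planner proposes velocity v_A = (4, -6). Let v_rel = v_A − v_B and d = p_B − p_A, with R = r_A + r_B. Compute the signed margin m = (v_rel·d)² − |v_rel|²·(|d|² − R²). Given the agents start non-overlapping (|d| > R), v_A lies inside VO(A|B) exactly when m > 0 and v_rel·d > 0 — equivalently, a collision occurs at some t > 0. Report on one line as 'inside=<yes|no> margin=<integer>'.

d = (13, 1),  |d|² = 170;  R = 8+5 = 13,  c = 170−13² = 1
v_rel = (2, -11),  |v_rel|² = 125;  v_rel·d = (2)·(13) + (-11)·(1) = 15
125·t² − 30·t + 1 = 0  ⇒  m = 15² − 125·1 = 100
m = 100 > 0,  v_rel·d = 15 > 0  ⇒  inside

inside=yes margin=100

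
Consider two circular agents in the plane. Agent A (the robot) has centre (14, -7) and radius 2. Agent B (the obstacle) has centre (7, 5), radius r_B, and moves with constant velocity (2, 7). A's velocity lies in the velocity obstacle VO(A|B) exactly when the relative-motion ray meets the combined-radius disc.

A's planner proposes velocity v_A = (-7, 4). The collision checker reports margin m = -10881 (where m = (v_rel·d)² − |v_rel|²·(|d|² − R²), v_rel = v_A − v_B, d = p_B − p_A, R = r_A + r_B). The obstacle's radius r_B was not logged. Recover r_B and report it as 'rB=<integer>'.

m = -10881
d = (-7, 12);  v_rel = (-9, -3),  |v_rel|² = 90
v_rel×d = (-9)·(12) − (-3)·(-7) = -129
since m = R²·90 − (-129)²:  R² = (16641 + -10881) / 90 = 64
R = √64 = 8  ⇒  r_B = 8 − 2 = 6

rB=6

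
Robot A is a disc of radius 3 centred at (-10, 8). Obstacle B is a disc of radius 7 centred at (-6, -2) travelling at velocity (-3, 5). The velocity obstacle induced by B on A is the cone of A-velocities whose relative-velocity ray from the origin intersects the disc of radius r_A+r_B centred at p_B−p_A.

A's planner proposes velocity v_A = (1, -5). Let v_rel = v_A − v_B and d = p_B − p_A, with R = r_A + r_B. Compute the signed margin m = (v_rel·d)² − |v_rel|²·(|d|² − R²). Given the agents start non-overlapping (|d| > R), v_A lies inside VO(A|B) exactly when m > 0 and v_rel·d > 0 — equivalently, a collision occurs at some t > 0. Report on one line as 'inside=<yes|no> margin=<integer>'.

d = (4, -10),  |d|² = 116;  R = 3+7 = 10,  c = 116−10² = 16
v_rel = (4, -10),  |v_rel|² = 116;  v_rel·d = (4)·(4) + (-10)·(-10) = 116
116·t² − 232·t + 16 = 0  ⇒  m = 116² − 116·16 = 11600
m = 11600 > 0,  v_rel·d = 116 > 0  ⇒  inside

inside=yes margin=11600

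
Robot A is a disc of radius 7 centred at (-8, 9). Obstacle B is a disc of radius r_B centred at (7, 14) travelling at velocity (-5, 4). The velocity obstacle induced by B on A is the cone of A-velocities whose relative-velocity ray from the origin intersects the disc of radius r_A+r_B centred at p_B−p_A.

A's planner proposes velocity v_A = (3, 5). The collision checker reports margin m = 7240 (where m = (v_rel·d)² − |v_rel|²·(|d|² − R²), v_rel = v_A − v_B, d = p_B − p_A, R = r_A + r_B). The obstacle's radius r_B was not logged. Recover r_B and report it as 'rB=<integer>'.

m = 7240
d = (15, 5);  v_rel = (8, 1),  |v_rel|² = 65
v_rel×d = (8)·(5) − (1)·(15) = 25
since m = R²·65 − 25²:  R² = (625 + 7240) / 65 = 121
R = √121 = 11  ⇒  r_B = 11 − 7 = 4

rB=4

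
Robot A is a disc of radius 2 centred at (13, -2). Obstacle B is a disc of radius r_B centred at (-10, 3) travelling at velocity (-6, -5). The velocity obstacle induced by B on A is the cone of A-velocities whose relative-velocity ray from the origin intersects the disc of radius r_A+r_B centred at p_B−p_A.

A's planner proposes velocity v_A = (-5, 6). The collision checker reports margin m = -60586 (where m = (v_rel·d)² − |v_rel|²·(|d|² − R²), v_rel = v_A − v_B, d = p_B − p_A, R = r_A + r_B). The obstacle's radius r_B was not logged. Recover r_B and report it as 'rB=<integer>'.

m = -60586
d = (-23, 5);  v_rel = (1, 11),  |v_rel|² = 122
v_rel×d = (1)·(5) − (11)·(-23) = 258
since m = R²·122 − 258²:  R² = (66564 + -60586) / 122 = 49
R = √49 = 7  ⇒  r_B = 7 − 2 = 5

rB=5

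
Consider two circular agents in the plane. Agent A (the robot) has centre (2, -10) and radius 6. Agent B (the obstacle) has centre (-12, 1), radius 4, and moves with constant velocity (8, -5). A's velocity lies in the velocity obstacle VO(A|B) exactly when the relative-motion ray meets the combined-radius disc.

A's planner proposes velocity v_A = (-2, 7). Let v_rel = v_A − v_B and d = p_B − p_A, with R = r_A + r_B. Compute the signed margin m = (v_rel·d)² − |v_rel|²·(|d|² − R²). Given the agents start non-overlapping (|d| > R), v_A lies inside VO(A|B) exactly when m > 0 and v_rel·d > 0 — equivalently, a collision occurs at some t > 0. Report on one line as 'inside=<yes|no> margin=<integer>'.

d = (-14, 11),  |d|² = 317;  R = 6+4 = 10,  c = 317−10² = 217
v_rel = (-10, 12),  |v_rel|² = 244;  v_rel·d = (-10)·(-14) + (12)·(11) = 272
244·t² − 544·t + 217 = 0  ⇒  m = 272² − 244·217 = 21036
m = 21036 > 0,  v_rel·d = 272 > 0  ⇒  inside

inside=yes margin=21036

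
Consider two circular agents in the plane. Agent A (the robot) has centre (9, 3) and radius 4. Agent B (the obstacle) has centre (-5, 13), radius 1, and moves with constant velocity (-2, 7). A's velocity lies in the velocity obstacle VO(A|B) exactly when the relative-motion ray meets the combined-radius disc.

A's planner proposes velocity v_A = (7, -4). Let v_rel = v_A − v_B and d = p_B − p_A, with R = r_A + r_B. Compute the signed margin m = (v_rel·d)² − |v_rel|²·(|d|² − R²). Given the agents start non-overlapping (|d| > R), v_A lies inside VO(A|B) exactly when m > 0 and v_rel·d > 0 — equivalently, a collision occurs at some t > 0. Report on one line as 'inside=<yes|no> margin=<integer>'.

d = (-14, 10),  |d|² = 296;  R = 4+1 = 5,  c = 296−5² = 271
v_rel = (9, -11),  |v_rel|² = 202;  v_rel·d = (9)·(-14) + (-11)·(10) = -236
202·t² + 472·t + 271 = 0  ⇒  m = (-236)² − 202·271 = 954
m = 954 > 0,  v_rel·d = -236 < 0  ⇒  outside

inside=no margin=954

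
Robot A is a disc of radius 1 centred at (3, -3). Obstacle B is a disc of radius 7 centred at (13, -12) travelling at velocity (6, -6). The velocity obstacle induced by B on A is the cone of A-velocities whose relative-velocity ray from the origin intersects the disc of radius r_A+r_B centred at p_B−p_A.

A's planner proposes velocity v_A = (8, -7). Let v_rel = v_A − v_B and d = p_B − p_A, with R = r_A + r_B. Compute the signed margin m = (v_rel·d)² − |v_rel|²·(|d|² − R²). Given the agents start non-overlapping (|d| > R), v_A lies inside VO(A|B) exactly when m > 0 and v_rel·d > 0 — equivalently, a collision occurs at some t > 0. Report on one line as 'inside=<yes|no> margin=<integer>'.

d = (10, -9),  |d|² = 181;  R = 1+7 = 8,  c = 181−8² = 117
v_rel = (2, -1),  |v_rel|² = 5;  v_rel·d = (2)·(10) + (-1)·(-9) = 29
5·t² − 58·t + 117 = 0  ⇒  m = 29² − 5·117 = 256
m = 256 > 0,  v_rel·d = 29 > 0  ⇒  inside

inside=yes margin=256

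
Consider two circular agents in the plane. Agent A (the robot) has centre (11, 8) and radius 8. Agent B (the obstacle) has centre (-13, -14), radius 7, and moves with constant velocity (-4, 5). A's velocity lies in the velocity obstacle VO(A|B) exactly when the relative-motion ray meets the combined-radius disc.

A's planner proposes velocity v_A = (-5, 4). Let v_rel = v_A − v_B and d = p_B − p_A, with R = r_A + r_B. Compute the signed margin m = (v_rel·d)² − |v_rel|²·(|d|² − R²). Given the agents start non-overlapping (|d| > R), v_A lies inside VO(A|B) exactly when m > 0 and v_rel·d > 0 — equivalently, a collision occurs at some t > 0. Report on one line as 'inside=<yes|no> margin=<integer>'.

d = (-24, -22),  |d|² = 1060;  R = 8+7 = 15,  c = 1060−15² = 835
v_rel = (-1, -1),  |v_rel|² = 2;  v_rel·d = (-1)·(-24) + (-1)·(-22) = 46
2·t² − 92·t + 835 = 0  ⇒  m = 46² − 2·835 = 446
m = 446 > 0,  v_rel·d = 46 > 0  ⇒  inside

inside=yes margin=446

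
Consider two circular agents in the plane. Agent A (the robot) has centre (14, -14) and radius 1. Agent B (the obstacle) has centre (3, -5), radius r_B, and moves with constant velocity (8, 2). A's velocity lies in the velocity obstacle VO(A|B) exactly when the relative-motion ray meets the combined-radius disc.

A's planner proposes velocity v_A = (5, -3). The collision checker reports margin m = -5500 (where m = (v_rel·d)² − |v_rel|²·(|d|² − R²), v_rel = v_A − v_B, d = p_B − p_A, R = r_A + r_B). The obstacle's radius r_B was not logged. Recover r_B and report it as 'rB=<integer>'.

m = -5500
d = (-11, 9);  v_rel = (-3, -5),  |v_rel|² = 34
v_rel×d = (-3)·(9) − (-5)·(-11) = -82
since m = R²·34 − (-82)²:  R² = (6724 + -5500) / 34 = 36
R = √36 = 6  ⇒  r_B = 6 − 1 = 5

rB=5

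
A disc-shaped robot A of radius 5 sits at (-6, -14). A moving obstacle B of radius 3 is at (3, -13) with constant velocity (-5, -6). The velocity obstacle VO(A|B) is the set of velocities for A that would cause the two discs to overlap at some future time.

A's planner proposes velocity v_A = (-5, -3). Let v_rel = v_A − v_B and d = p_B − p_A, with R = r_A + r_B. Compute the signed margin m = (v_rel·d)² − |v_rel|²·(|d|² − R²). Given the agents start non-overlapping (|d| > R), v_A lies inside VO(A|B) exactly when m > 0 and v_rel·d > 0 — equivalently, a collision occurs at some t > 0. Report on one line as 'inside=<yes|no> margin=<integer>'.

d = (9, 1),  |d|² = 82;  R = 5+3 = 8,  c = 82−8² = 18
v_rel = (0, 3),  |v_rel|² = 9;  v_rel·d = (0)·(9) + (3)·(1) = 3
9·t² − 6·t + 18 = 0  ⇒  m = 3² − 9·18 = -153
m = -153 < 0,  v_rel·d = 3 > 0  ⇒  outside

inside=no margin=-153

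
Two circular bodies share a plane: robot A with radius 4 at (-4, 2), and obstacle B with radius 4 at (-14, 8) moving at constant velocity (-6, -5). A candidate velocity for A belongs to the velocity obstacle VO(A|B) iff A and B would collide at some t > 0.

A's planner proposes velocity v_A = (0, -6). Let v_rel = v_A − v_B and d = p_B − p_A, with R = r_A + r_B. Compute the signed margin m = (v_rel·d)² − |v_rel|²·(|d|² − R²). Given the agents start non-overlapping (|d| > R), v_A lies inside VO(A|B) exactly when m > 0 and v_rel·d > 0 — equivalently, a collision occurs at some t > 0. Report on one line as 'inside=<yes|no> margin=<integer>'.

d = (-10, 6),  |d|² = 136;  R = 4+4 = 8,  c = 136−8² = 72
v_rel = (6, -1),  |v_rel|² = 37;  v_rel·d = (6)·(-10) + (-1)·(6) = -66
37·t² + 132·t + 72 = 0  ⇒  m = (-66)² − 37·72 = 1692
m = 1692 > 0,  v_rel·d = -66 < 0  ⇒  outside

inside=no margin=1692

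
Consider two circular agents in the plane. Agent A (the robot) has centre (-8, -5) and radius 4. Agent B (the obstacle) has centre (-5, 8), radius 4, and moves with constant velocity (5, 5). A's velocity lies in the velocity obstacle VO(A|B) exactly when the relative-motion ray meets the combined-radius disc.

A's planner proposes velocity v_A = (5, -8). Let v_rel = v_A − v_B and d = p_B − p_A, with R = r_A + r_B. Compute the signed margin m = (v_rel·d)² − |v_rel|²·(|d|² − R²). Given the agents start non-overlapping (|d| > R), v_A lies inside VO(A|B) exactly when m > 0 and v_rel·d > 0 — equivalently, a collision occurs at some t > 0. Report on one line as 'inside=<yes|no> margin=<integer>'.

d = (3, 13),  |d|² = 178;  R = 4+4 = 8,  c = 178−8² = 114
v_rel = (0, -13),  |v_rel|² = 169;  v_rel·d = (0)·(3) + (-13)·(13) = -169
169·t² + 338·t + 114 = 0  ⇒  m = (-169)² − 169·114 = 9295
m = 9295 > 0,  v_rel·d = -169 < 0  ⇒  outside

inside=no margin=9295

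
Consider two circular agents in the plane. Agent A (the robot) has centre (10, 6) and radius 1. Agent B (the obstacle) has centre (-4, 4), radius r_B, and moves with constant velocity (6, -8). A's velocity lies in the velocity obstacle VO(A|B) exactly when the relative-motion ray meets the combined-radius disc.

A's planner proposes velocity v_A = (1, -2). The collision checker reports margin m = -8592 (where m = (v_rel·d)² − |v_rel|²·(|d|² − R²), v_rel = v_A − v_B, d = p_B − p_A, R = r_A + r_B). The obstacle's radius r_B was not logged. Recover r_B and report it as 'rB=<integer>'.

m = -8592
d = (-14, -2);  v_rel = (-5, 6),  |v_rel|² = 61
v_rel×d = (-5)·(-2) − (6)·(-14) = 94
since m = R²·61 − 94²:  R² = (8836 + -8592) / 61 = 4
R = √4 = 2  ⇒  r_B = 2 − 1 = 1

rB=1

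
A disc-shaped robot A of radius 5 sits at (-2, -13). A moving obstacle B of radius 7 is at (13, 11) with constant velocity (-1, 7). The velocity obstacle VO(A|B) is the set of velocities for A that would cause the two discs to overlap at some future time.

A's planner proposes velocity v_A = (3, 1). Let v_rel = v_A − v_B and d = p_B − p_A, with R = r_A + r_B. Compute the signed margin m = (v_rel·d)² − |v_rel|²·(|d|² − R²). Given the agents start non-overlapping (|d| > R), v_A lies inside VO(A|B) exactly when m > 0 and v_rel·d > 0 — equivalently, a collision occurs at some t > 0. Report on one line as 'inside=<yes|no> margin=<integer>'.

d = (15, 24),  |d|² = 801;  R = 5+7 = 12,  c = 801−12² = 657
v_rel = (4, -6),  |v_rel|² = 52;  v_rel·d = (4)·(15) + (-6)·(24) = -84
52·t² + 168·t + 657 = 0  ⇒  m = (-84)² − 52·657 = -27108
m = -27108 < 0,  v_rel·d = -84 < 0  ⇒  outside

inside=no margin=-27108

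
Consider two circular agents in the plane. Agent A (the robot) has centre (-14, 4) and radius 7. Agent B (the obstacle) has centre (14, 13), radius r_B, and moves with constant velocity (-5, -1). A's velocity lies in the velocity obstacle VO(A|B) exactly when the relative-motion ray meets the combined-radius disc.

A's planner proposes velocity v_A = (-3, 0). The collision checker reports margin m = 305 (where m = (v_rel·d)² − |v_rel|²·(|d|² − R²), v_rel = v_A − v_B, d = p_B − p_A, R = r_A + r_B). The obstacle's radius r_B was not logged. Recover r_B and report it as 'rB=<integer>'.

m = 305
d = (28, 9);  v_rel = (2, 1),  |v_rel|² = 5
v_rel×d = (2)·(9) − (1)·(28) = -10
since m = R²·5 − (-10)²:  R² = (100 + 305) / 5 = 81
R = √81 = 9  ⇒  r_B = 9 − 7 = 2

rB=2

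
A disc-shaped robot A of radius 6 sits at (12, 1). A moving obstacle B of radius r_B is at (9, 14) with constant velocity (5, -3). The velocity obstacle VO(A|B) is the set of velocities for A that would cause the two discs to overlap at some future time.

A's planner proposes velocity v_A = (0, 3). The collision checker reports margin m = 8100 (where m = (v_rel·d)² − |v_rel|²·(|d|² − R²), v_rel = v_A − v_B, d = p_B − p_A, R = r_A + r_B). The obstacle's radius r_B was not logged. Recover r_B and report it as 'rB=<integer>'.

m = 8100
d = (-3, 13);  v_rel = (-5, 6),  |v_rel|² = 61
v_rel×d = (-5)·(13) − (6)·(-3) = -47
since m = R²·61 − (-47)²:  R² = (2209 + 8100) / 61 = 169
R = √169 = 13  ⇒  r_B = 13 − 6 = 7

rB=7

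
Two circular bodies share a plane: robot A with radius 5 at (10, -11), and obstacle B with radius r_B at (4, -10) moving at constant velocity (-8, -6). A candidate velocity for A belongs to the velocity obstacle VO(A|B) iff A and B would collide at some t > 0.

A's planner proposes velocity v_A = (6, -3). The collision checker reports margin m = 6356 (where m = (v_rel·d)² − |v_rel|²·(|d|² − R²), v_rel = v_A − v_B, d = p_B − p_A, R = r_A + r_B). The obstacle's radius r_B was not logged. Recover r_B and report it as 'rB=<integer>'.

m = 6356
d = (-6, 1);  v_rel = (14, 3),  |v_rel|² = 205
v_rel×d = (14)·(1) − (3)·(-6) = 32
since m = R²·205 − 32²:  R² = (1024 + 6356) / 205 = 36
R = √36 = 6  ⇒  r_B = 6 − 5 = 1

rB=1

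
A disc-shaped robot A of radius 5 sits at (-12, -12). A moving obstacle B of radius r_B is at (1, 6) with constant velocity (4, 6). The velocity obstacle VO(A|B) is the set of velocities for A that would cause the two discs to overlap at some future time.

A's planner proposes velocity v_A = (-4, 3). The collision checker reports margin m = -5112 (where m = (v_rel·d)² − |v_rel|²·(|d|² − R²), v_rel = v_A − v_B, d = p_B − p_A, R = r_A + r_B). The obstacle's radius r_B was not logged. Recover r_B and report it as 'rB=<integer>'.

m = -5112
d = (13, 18);  v_rel = (-8, -3),  |v_rel|² = 73
v_rel×d = (-8)·(18) − (-3)·(13) = -105
since m = R²·73 − (-105)²:  R² = (11025 + -5112) / 73 = 81
R = √81 = 9  ⇒  r_B = 9 − 5 = 4

rB=4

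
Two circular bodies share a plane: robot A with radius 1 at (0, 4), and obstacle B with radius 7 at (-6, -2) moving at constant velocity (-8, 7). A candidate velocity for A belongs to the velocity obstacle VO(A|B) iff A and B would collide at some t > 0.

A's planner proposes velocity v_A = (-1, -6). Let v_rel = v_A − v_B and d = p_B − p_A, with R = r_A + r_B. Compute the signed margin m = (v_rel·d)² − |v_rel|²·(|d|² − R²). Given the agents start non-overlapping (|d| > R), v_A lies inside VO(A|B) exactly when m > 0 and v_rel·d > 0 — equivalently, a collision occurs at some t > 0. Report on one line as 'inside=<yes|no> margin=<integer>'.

d = (-6, -6),  |d|² = 72;  R = 1+7 = 8,  c = 72−8² = 8
v_rel = (7, -13),  |v_rel|² = 218;  v_rel·d = (7)·(-6) + (-13)·(-6) = 36
218·t² − 72·t + 8 = 0  ⇒  m = 36² − 218·8 = -448
m = -448 < 0,  v_rel·d = 36 > 0  ⇒  outside

inside=no margin=-448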